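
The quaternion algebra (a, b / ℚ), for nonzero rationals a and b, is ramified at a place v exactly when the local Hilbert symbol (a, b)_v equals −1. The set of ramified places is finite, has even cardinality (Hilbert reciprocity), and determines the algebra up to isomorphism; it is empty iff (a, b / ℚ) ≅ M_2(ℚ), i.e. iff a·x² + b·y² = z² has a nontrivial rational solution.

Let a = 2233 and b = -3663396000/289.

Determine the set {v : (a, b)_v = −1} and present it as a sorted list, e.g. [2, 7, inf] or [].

(a, b) ≡ (2233, -10) mod (ℚ^×)²; places V = {2, 3, 5, 7, 11, 17, 29, ∞}.
(a,b)_2: α=0, β=5; u≡1, v≡3 (mod 8); ε(u)ε(v)=0·1, αω(v)=0·1, βω(u)=5·0; sum ≡ 0  ⇒  +1.
(a,b)_3: α=0, u≡1; β=2, v≡2 (mod 3); (1|3)=+1, (2|3)=-1; sign (−1)^0·+1^2·-1^0 = +1.
(a,b)_11: α=1, u≡5; β=2, v≡5 (mod 11); (5|11)=+1, (5|11)=+1; sign (−1)^0·+1^2·+1^1 = +1.
(a,b)_7: α=1, u≡4; β=0, v≡1 (mod 7); (4|7)=+1, (1|7)=+1; sign (−1)^0·+1^0·+1^1 = +1.
(a,b)_17: α=0, u≡6; β=-2, v≡11 (mod 17); (6|17)=-1, (11|17)=-1; sign (−1)^0·-1^-2·-1^0 = +1.
(a,b)_5: α=0, u≡3; β=3, v≡3 (mod 5); (3|5)=-1, (3|5)=-1; sign (−1)^0·-1^3·-1^0 = -1.
(a,b)_29: α=1, u≡19; β=2, v≡26 (mod 29); (19|29)=-1, (26|29)=-1; sign (−1)^0·-1^2·-1^1 = -1.
(a,b)_∞: sgn(2233)=+, sgn(-10)=−, so +1.
|Ram(2233, -10)| = 2, even; anisotropic at {5, 29}.

[5, 29]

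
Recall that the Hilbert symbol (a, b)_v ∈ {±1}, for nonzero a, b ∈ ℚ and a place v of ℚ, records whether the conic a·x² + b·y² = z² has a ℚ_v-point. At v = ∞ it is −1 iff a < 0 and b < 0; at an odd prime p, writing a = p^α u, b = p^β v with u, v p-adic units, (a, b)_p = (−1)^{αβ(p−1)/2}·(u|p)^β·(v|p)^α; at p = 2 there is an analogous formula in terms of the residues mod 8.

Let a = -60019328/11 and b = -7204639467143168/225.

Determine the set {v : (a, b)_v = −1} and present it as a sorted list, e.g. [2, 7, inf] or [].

[23, 29, 37, inf]

Mod squares: a ≡ -10315822, b ≡ -2. Check v ∈ {∞, 2, 3, 5, 11, 19, 23, 29, 37}.
v=23: a=23^1·(≡4), b=23^2·(≡20) mod 23; (4|23)=+1, (20|23)=-1; (−1)^{1·2·11}·(+1)^2·(-1)^1 = -1.
v=2: v_2(a)=7, v_2(b)=15; units ≡ 1, 7 (mod 8); ε·ε+αω+βω = 0·1+7·0+15·0 ≡ 0  ⇒  (a,b)_2 = +1.
v=19: a=19^1·(≡6), b=19^2·(≡16) mod 19; (6|19)=+1, (16|19)=+1; (−1)^{1·2·9}·(+1)^2·(+1)^1 = +1.
v=11: a=11^-1·(≡5), b=11^0·(≡1) mod 11; (5|11)=+1, (1|11)=+1; (−1)^{-1·0·5}·(+1)^0·(+1)^-1 = +1.
v=29: a=29^1·(≡1), b=29^2·(≡18) mod 29; (1|29)=+1, (18|29)=-1; (−1)^{1·2·14}·(+1)^2·(-1)^1 = -1.
v=3: a=3^0·(≡2), b=3^-2·(≡1) mod 3; (2|3)=-1, (1|3)=+1; (−1)^{0·-2·1}·(-1)^-2·(+1)^0 = +1.
v=∞: -10315822 < 0 and -2 < 0  ⇒  (a,b)_∞ = -1.
v=5: a=5^0·(≡2), b=5^-2·(≡3) mod 5; (2|5)=-1, (3|5)=-1; (−1)^{0·-2·2}·(-1)^-2·(-1)^0 = +1.
v=37: a=37^1·(≡11), b=37^2·(≡32) mod 37; (11|37)=+1, (32|37)=-1; (−1)^{1·2·18}·(+1)^2·(-1)^1 = -1.
Ram(-10315822, -2) = {23, 29, 37, ∞}; no ℚ_23-point on the conic.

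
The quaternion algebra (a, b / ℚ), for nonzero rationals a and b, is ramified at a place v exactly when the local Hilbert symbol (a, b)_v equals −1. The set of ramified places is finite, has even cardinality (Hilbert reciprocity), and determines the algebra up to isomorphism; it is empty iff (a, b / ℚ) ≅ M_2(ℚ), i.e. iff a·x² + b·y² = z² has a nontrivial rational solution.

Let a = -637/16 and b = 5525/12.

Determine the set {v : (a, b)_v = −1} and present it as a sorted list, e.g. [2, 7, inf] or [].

[2, 3]

(a, b) ≡ (-13, 663) mod (ℚ^×)²; places V = {2, 3, 5, 7, 13, 17, ∞}.
(a,b)_∞: sgn(-13)=−, sgn(663)=+, so +1.
(a,b)_3: α=0, u≡2; β=-1, v≡2 (mod 3); (2|3)=-1, (2|3)=-1; sign (−1)^0·-1^-1·-1^0 = -1.
(a,b)_7: α=2, u≡4; β=0, v≡6 (mod 7); (4|7)=+1, (6|7)=-1; sign (−1)^0·+1^0·-1^2 = +1.
(a,b)_2: α=-4, β=-2; u≡3, v≡7 (mod 8); ε(u)ε(v)=1·1, αω(v)=-4·0, βω(u)=-2·1; sum ≡ 1  ⇒  -1.
(a,b)_5: α=0, u≡3; β=2, v≡3 (mod 5); (3|5)=-1, (3|5)=-1; sign (−1)^0·-1^2·-1^0 = +1.
(a,b)_13: α=1, u≡1; β=1, v≡4 (mod 13); (1|13)=+1, (4|13)=+1; sign (−1)^0·+1^1·+1^1 = +1.
(a,b)_17: α=0, u≡8; β=1, v≡3 (mod 17); (8|17)=+1, (3|17)=-1; sign (−1)^0·+1^1·-1^0 = +1.
Ram(-13, 663) = {2, 3}; no ℚ_2-point on the conic.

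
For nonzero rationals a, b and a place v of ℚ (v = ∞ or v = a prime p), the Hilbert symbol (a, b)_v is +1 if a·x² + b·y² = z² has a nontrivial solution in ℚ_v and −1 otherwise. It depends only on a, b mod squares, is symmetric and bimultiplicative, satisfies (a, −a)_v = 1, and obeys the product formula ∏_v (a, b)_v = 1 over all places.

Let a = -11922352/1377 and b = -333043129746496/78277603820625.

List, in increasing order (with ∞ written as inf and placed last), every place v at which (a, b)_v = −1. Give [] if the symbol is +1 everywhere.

[43, inf]

(a, b) ≡ (-6851, -294593) mod (ℚ^×)²; places V = {2, 3, 5, 11, 13, 17, 31, 43, ∞}.
(a,b)_31: α=1, u≡21; β=3, v≡14 (mod 31); (21|31)=-1, (14|31)=+1; sign (−1)^1·-1^3·+1^1 = +1.
(a,b)_2: α=4, β=6; u≡5, v≡7 (mod 8); ε(u)ε(v)=0·1, αω(v)=4·0, βω(u)=6·1; sum ≡ 0  ⇒  +1.
(a,b)_∞: sgn(-6851)=−, sgn(-294593)=−, so -1.
(a,b)_3: α=-4, u≡1; β=-6, v≡1 (mod 3); (1|3)=+1, (1|3)=+1; sign (−1)^0·+1^-6·+1^-4 = +1.
(a,b)_5: α=0, u≡4; β=-4, v≡3 (mod 5); (4|5)=+1, (3|5)=-1; sign (−1)^0·+1^-4·-1^0 = +1.
(a,b)_11: α=0, u≡10; β=-2, v≡3 (mod 11); (10|11)=-1, (3|11)=+1; sign (−1)^0·-1^-2·+1^0 = +1.
(a,b)_13: α=1, u≡6; β=3, v≡5 (mod 13); (6|13)=-1, (5|13)=-1; sign (−1)^0·-1^3·-1^1 = +1.
(a,b)_43: α=2, u≡2; β=3, v≡5 (mod 43); (2|43)=-1, (5|43)=-1; sign (−1)^0·-1^3·-1^2 = -1.
(a,b)_17: α=-1, u≡12; β=-5, v≡3 (mod 17); (12|17)=-1, (3|17)=-1; sign (−1)^0·-1^-5·-1^-1 = +1.
(-6851, -294593 / ℚ) ramifies at {43, ∞}: a division algebra.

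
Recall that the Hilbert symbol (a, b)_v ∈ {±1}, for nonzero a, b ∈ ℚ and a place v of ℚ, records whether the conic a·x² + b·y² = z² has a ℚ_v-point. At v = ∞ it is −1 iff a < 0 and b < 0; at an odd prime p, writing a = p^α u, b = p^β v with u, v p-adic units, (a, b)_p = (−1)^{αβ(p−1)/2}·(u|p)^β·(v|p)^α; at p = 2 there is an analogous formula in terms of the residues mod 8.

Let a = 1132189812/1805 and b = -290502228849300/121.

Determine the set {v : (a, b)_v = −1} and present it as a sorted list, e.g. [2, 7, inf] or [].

[5, 23]

(a, b) ≡ (103385, -13) mod (ℚ^×)²; places V = {2, 3, 5, 11, 13, 17, 19, 23, 29, 31, ∞}.
(a,b)_31: α=1, u≡14; β=2, v≡25 (mod 31); (14|31)=+1, (25|31)=+1; sign (−1)^0·+1^2·+1^1 = +1.
(a,b)_3: α=4, u≡2; β=2, v≡2 (mod 3); (2|3)=-1, (2|3)=-1; sign (−1)^0·-1^2·-1^4 = +1.
(a,b)_19: α=-2, u≡17; β=0, v≡7 (mod 19); (17|19)=+1, (7|19)=+1; sign (−1)^0·+1^0·+1^-2 = +1.
(a,b)_5: α=-1, u≡2; β=2, v≡3 (mod 5); (2|5)=-1, (3|5)=-1; sign (−1)^0·-1^2·-1^-1 = -1.
(a,b)_17: α=0, u≡4; β=2, v≡2 (mod 17); (4|17)=+1, (2|17)=+1; sign (−1)^0·+1^2·+1^0 = +1.
(a,b)_13: α=2, u≡10; β=3, v≡4 (mod 13); (10|13)=+1, (4|13)=+1; sign (−1)^0·+1^3·+1^2 = +1.
(a,b)_11: α=0, u≡6; β=-2, v≡5 (mod 11); (6|11)=-1, (5|11)=+1; sign (−1)^0·-1^-2·+1^0 = +1.
(a,b)_∞: sgn(103385)=+, sgn(-13)=−, so +1.
(a,b)_23: α=1, u≡5; β=2, v≡22 (mod 23); (5|23)=-1, (22|23)=-1; sign (−1)^0·-1^2·-1^1 = -1.
(a,b)_29: α=1, u≡18; β=0, v≡13 (mod 29); (18|29)=-1, (13|29)=+1; sign (−1)^0·-1^0·+1^1 = +1.
(a,b)_2: α=2, β=2; u≡1, v≡3 (mod 8); ε(u)ε(v)=0·1, αω(v)=2·1, βω(u)=2·0; sum ≡ 0  ⇒  +1.
(103385, -13 / ℚ) ramifies at {5, 23}: a division algebra.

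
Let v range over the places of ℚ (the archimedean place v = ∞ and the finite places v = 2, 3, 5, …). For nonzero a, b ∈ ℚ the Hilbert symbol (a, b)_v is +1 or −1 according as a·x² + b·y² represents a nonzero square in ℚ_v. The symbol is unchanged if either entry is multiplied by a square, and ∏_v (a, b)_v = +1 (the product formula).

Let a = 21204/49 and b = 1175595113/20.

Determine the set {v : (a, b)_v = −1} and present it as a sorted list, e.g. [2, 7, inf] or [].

[11, 19]

Mod squares: a ≡ 589, b ≡ 226765. Check v ∈ {∞, 2, 3, 5, 7, 11, 19, 23, 31}.
v=5: a=5^0·(≡1), b=5^-1·(≡2) mod 5; (1|5)=+1, (2|5)=-1; (−1)^{0·-1·2}·(+1)^-1·(-1)^0 = +1.
v=3: a=3^2·(≡1), b=3^0·(≡1) mod 3; (1|3)=+1, (1|3)=+1; (−1)^{2·0·1}·(+1)^0·(+1)^2 = +1.
v=31: a=31^1·(≡7), b=31^1·(≡17) mod 31; (7|31)=+1, (17|31)=-1; (−1)^{1·1·15}·(+1)^1·(-1)^1 = +1.
v=2: v_2(a)=2, v_2(b)=-2; units ≡ 5, 5 (mod 8); ε·ε+αω+βω = 0·0+2·1+-2·1 ≡ 0  ⇒  (a,b)_2 = +1.
v=19: a=19^1·(≡3), b=19^1·(≡3) mod 19; (3|19)=-1, (3|19)=-1; (−1)^{1·1·9}·(-1)^1·(-1)^1 = -1.
v=7: a=7^-2·(≡1), b=7^3·(≡5) mod 7; (1|7)=+1, (5|7)=-1; (−1)^{-2·3·3}·(+1)^3·(-1)^-2 = +1.
v=23: a=23^0·(≡7), b=23^2·(≡3) mod 23; (7|23)=-1, (3|23)=+1; (−1)^{0·2·11}·(-1)^2·(+1)^0 = +1.
v=∞: 589 > 0 and 226765 > 0  ⇒  (a,b)_∞ = +1.
v=11: a=11^0·(≡8), b=11^1·(≡5) mod 11; (8|11)=-1, (5|11)=+1; (−1)^{0·1·5}·(-1)^1·(+1)^0 = -1.
|Ram(589, 226765)| = 2, even; anisotropic at {11, 19}.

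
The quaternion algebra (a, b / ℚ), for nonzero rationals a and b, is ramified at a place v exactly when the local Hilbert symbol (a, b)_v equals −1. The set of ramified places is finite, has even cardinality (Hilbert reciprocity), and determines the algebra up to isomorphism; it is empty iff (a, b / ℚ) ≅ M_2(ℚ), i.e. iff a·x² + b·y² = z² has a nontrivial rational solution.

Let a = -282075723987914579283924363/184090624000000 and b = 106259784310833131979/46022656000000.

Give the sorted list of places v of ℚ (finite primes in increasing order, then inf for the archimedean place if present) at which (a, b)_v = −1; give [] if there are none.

[3, 7]

(a, b) ≡ (-245427, 142288419) mod (ℚ^×)²; places V = {2, 3, 5, 7, 11, 13, 17, 23, 29, 31, 43, 53, ∞}.
(a,b)_23: α=2, u≡3; β=1, v≡15 (mod 23); (3|23)=+1, (15|23)=-1; sign (−1)^0·+1^1·-1^2 = +1.
(a,b)_2: α=-22, β=-20; u≡5, v≡3 (mod 8); ε(u)ε(v)=0·1, αω(v)=-22·1, βω(u)=-20·1; sum ≡ 0  ⇒  +1.
(a,b)_∞: sgn(-245427)=−, sgn(142288419)=+, so +1.
(a,b)_7: α=5, u≡2; β=3, v≡2 (mod 7); (2|7)=+1, (2|7)=+1; sign (−1)^1·+1^3·+1^5 = -1.
(a,b)_13: α=1, u≡3; β=1, v≡3 (mod 13); (3|13)=+1, (3|13)=+1; sign (−1)^0·+1^1·+1^1 = +1.
(a,b)_3: α=3, u≡1; β=5, v≡1 (mod 3); (1|3)=+1, (1|3)=+1; sign (−1)^1·+1^5·+1^3 = -1.
(a,b)_17: α=2, u≡4; β=1, v≡2 (mod 17); (4|17)=+1, (2|17)=+1; sign (−1)^0·+1^1·+1^2 = +1.
(a,b)_29: α=3, u≡9; β=2, v≡28 (mod 29); (9|29)=+1, (28|29)=+1; sign (−1)^0·+1^2·+1^3 = +1.
(a,b)_53: α=-2, u≡49; β=-2, v≡20 (mod 53); (49|53)=+1, (20|53)=-1; sign (−1)^0·+1^-2·-1^-2 = +1.
(a,b)_5: α=-6, u≡2; β=-6, v≡1 (mod 5); (2|5)=-1, (1|5)=+1; sign (−1)^0·-1^-6·+1^-6 = +1.
(a,b)_43: α=4, u≡9; β=3, v≡24 (mod 43); (9|43)=+1, (24|43)=+1; sign (−1)^0·+1^3·+1^4 = +1.
(a,b)_11: α=2, u≡4; β=2, v≡1 (mod 11); (4|11)=+1, (1|11)=+1; sign (−1)^0·+1^2·+1^2 = +1.
(a,b)_31: α=1, u≡19; β=1, v≡13 (mod 31); (19|31)=+1, (13|31)=-1; sign (−1)^1·+1^1·-1^1 = +1.
|Ram(-245427, 142288419)| = 2, even; anisotropic at {3, 7}.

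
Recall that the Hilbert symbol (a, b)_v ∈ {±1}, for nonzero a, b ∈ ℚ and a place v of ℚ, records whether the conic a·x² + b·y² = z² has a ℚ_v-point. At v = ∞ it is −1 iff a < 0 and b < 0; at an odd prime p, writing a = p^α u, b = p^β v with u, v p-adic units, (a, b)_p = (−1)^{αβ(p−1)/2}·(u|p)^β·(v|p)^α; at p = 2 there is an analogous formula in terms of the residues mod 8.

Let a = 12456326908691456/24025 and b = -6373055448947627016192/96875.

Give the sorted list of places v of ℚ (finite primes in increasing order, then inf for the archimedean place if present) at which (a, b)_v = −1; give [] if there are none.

[11, 31]

Mod squares: a ≡ 161, b ≡ -88665115. Check v ∈ {∞, 2, 3, 5, 7, 11, 17, 19, 23, 31, 37}.
v=2: v_2(a)=10, v_2(b)=14; units ≡ 1, 5 (mod 8); ε·ε+αω+βω = 0·0+10·1+14·0 ≡ 0  ⇒  (a,b)_2 = +1.
v=19: a=19^2·(≡5), b=19^3·(≡9) mod 19; (5|19)=+1, (9|19)=+1; (−1)^{2·3·9}·(+1)^3·(+1)^2 = +1.
v=17: a=17^2·(≡15), b=17^3·(≡11) mod 17; (15|17)=+1, (11|17)=-1; (−1)^{2·3·8}·(+1)^3·(-1)^2 = +1.
v=5: a=5^-2·(≡1), b=5^-5·(≡3) mod 5; (1|5)=+1, (3|5)=-1; (−1)^{-2·-5·2}·(+1)^-5·(-1)^-2 = +1.
v=11: a=11^0·(≡10), b=11^1·(≡9) mod 11; (10|11)=-1, (9|11)=+1; (−1)^{0·1·5}·(-1)^1·(+1)^0 = -1.
v=3: a=3^0·(≡2), b=3^2·(≡2) mod 3; (2|3)=-1, (2|3)=-1; (−1)^{0·2·1}·(-1)^2·(-1)^0 = +1.
v=37: a=37^2·(≡19), b=37^2·(≡15) mod 37; (19|37)=-1, (15|37)=-1; (−1)^{2·2·18}·(-1)^2·(-1)^2 = +1.
v=7: a=7^1·(≡1), b=7^1·(≡6) mod 7; (1|7)=+1, (6|7)=-1; (−1)^{1·1·3}·(+1)^1·(-1)^1 = +1.
v=31: a=31^-2·(≡15), b=31^-1·(≡4) mod 31; (15|31)=-1, (4|31)=+1; (−1)^{-2·-1·15}·(-1)^-1·(+1)^-2 = -1.
v=23: a=23^3·(≡5), b=23^3·(≡12) mod 23; (5|23)=-1, (12|23)=+1; (−1)^{3·3·11}·(-1)^3·(+1)^3 = +1.
v=∞: 161 > 0 and -88665115 < 0  ⇒  (a,b)_∞ = +1.
|Ram(161, -88665115)| = 2, even; anisotropic at {11, 31}.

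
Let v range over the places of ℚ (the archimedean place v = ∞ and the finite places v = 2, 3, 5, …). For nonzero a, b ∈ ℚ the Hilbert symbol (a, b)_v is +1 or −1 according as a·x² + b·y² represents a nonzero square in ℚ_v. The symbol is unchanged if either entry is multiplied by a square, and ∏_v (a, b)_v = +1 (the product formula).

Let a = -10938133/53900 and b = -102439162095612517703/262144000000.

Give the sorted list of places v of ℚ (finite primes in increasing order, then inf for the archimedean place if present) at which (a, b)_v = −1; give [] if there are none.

(a, b) ≡ (-227447, -5423) mod (ℚ^×)²; places V = {2, 5, 7, 11, 17, 23, 29, 31, ∞}.
(a,b)_7: α=-2, u≡4; β=0, v≡4 (mod 7); (4|7)=+1, (4|7)=+1; sign (−1)^0·+1^0·+1^-2 = +1.
(a,b)_17: α=0, u≡16; β=5, v≡15 (mod 17); (16|17)=+1, (15|17)=+1; sign (−1)^0·+1^5·+1^0 = +1.
(a,b)_31: α=1, u≡7; β=2, v≡14 (mod 31); (7|31)=+1, (14|31)=+1; sign (−1)^0·+1^2·+1^1 = +1.
(a,b)_∞: sgn(-227447)=−, sgn(-5423)=−, so -1.
(a,b)_23: α=3, u≡4; β=4, v≡5 (mod 23); (4|23)=+1, (5|23)=-1; sign (−1)^0·+1^4·-1^3 = -1.
(a,b)_5: α=-2, u≡2; β=-6, v≡2 (mod 5); (2|5)=-1, (2|5)=-1; sign (−1)^0·-1^-6·-1^-2 = +1.
(a,b)_29: α=1, u≡24; β=3, v≡28 (mod 29); (24|29)=+1, (28|29)=+1; sign (−1)^0·+1^3·+1^1 = +1.
(a,b)_2: α=-2, β=-24; u≡1, v≡1 (mod 8); ε(u)ε(v)=0·0, αω(v)=-2·0, βω(u)=-24·0; sum ≡ 0  ⇒  +1.
(a,b)_11: α=-1, u≡5; β=1, v≡10 (mod 11); (5|11)=+1, (10|11)=-1; sign (−1)^1·+1^1·-1^-1 = +1.
Ram(-227447, -5423) = {23, ∞}; no ℚ_23-point on the conic.

[23, inf]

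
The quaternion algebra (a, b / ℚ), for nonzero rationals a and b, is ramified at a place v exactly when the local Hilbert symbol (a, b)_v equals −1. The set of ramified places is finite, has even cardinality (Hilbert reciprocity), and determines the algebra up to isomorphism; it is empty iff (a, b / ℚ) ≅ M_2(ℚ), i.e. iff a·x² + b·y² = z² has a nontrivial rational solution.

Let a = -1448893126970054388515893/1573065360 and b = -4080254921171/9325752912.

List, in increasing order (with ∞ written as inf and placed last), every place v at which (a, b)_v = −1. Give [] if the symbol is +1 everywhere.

[5, 7, 47, inf]

Mod squares: a ≡ -3225845, b ≡ -22607. Check v ∈ {∞, 2, 3, 5, 7, 11, 13, 17, 19, 23, 37, 47, 53}.
v=23: a=23^0·(≡22), b=23^2·(≡16) mod 23; (22|23)=-1, (16|23)=+1; (−1)^{0·2·11}·(-1)^2·(+1)^0 = +1.
v=7: a=7^1·(≡6), b=7^-4·(≡5) mod 7; (6|7)=-1, (5|7)=-1; (−1)^{1·-4·3}·(-1)^-4·(-1)^1 = -1.
v=53: a=53^1·(≡51), b=53^0·(≡1) mod 53; (51|53)=-1, (1|53)=+1; (−1)^{1·0·26}·(-1)^0·(+1)^1 = +1.
v=13: a=13^4·(≡1), b=13^1·(≡12) mod 13; (1|13)=+1, (12|13)=+1; (−1)^{4·1·6}·(+1)^1·(+1)^4 = +1.
v=2: v_2(a)=-4, v_2(b)=-4; units ≡ 3, 1 (mod 8); ε·ε+αω+βω = 1·0+-4·0+-4·1 ≡ 0  ⇒  (a,b)_2 = +1.
v=17: a=17^4·(≡14), b=17^2·(≡7) mod 17; (14|17)=-1, (7|17)=-1; (−1)^{4·2·8}·(-1)^2·(-1)^4 = +1.
v=11: a=11^2·(≡3), b=11^2·(≡1) mod 11; (3|11)=+1, (1|11)=+1; (−1)^{2·2·5}·(+1)^2·(+1)^2 = +1.
v=47: a=47^3·(≡9), b=47^1·(≡8) mod 47; (9|47)=+1, (8|47)=+1; (−1)^{3·1·23}·(+1)^1·(+1)^3 = -1.
v=∞: -3225845 < 0 and -22607 < 0  ⇒  (a,b)_∞ = -1.
v=3: a=3^-12·(≡1), b=3^-8·(≡1) mod 3; (1|3)=+1, (1|3)=+1; (−1)^{-12·-8·1}·(+1)^-8·(+1)^-12 = +1.
v=5: a=5^-1·(≡1), b=5^0·(≡2) mod 5; (1|5)=+1, (2|5)=-1; (−1)^{-1·0·2}·(+1)^0·(-1)^-1 = -1.
v=19: a=19^4·(≡8), b=19^2·(≡2) mod 19; (8|19)=-1, (2|19)=-1; (−1)^{4·2·9}·(-1)^2·(-1)^4 = +1.
v=37: a=37^-1·(≡5), b=37^-1·(≡22) mod 37; (5|37)=-1, (22|37)=-1; (−1)^{-1·-1·18}·(-1)^-1·(-1)^-1 = +1.
(-3225845, -22607 / ℚ) ramifies at {5, 7, 47, ∞}: a division algebra.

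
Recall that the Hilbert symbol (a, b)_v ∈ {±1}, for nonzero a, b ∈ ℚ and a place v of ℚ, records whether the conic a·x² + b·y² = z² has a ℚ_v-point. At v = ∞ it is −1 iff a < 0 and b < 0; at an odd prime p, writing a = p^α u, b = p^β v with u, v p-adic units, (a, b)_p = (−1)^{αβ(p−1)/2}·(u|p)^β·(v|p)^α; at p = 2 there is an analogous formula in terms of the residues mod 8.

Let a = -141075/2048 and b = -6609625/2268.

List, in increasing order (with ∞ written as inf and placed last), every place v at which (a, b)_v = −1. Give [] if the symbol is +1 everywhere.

(a, b) ≡ (-1254, -15295) mod (ℚ^×)²; places V = {2, 3, 5, 7, 11, 19, 23, ∞}.
(a,b)_3: α=3, u≡2; β=-4, v≡2 (mod 3); (2|3)=-1, (2|3)=-1; sign (−1)^0·-1^-4·-1^3 = -1.
(a,b)_11: α=1, u≡6; β=2, v≡6 (mod 11); (6|11)=-1, (6|11)=-1; sign (−1)^0·-1^2·-1^1 = -1.
(a,b)_2: α=-11, β=-2; u≡5, v≡1 (mod 8); ε(u)ε(v)=0·0, αω(v)=-11·0, βω(u)=-2·1; sum ≡ 0  ⇒  +1.
(a,b)_∞: sgn(-1254)=−, sgn(-15295)=−, so -1.
(a,b)_19: α=1, u≡18; β=1, v≡13 (mod 19); (18|19)=-1, (13|19)=-1; sign (−1)^1·-1^1·-1^1 = -1.
(a,b)_7: α=0, u≡6; β=-1, v≡3 (mod 7); (6|7)=-1, (3|7)=-1; sign (−1)^0·-1^-1·-1^0 = -1.
(a,b)_23: α=0, u≡7; β=1, v≡4 (mod 23); (7|23)=-1, (4|23)=+1; sign (−1)^0·-1^1·+1^0 = -1.
(a,b)_5: α=2, u≡4; β=3, v≡1 (mod 5); (4|5)=+1, (1|5)=+1; sign (−1)^0·+1^3·+1^2 = +1.
|Ram(-1254, -15295)| = 6, even; anisotropic at {3, 7, 11, 19, 23, ∞}.

[3, 7, 11, 19, 23, inf]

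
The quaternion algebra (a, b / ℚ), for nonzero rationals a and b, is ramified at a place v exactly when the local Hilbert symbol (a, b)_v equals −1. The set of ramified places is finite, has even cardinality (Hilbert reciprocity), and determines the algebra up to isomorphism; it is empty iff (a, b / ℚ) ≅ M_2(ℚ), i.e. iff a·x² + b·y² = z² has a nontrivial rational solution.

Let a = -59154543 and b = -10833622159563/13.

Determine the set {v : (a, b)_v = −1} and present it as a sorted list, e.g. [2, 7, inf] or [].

(a, b) ≡ (-7, -4199) mod (ℚ^×)²; places V = {2, 3, 7, 13, 17, 19, ∞}.
(a,b)_3: α=4, u≡2; β=8, v≡1 (mod 3); (2|3)=-1, (1|3)=+1; sign (−1)^0·-1^8·+1^4 = +1.
(a,b)_17: α=2, u≡10; β=3, v≡4 (mod 17); (10|17)=-1, (4|17)=+1; sign (−1)^0·-1^3·+1^2 = -1.
(a,b)_2: α=0, β=0; u≡1, v≡1 (mod 8); ε(u)ε(v)=0·0, αω(v)=0·0, βω(u)=0·0; sum ≡ 0  ⇒  +1.
(a,b)_7: α=1, u≡3; β=2, v≡2 (mod 7); (3|7)=-1, (2|7)=+1; sign (−1)^0·-1^2·+1^1 = +1.
(a,b)_∞: sgn(-7)=−, sgn(-4199)=−, so -1.
(a,b)_13: α=0, u≡7; β=-1, v≡5 (mod 13); (7|13)=-1, (5|13)=-1; sign (−1)^0·-1^-1·-1^0 = -1.
(a,b)_19: α=2, u≡12; β=3, v≡7 (mod 19); (12|19)=-1, (7|19)=+1; sign (−1)^0·-1^3·+1^2 = -1.
Ram(-7, -4199) = {13, 17, 19, ∞}; no ℚ_13-point on the conic.

[13, 17, 19, inf]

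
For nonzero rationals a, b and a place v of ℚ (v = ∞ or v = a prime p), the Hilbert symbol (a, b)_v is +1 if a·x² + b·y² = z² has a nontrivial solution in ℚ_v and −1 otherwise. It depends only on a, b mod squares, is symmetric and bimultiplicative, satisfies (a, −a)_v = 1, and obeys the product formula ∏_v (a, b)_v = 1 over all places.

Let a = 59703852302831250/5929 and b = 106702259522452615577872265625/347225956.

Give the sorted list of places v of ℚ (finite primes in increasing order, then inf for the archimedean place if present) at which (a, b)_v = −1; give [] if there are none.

Mod squares: a ≡ 370, b ≡ 697. Check v ∈ {∞, 2, 3, 5, 7, 11, 13, 17, 37, 41}.
v=∞: 370 > 0 and 697 > 0  ⇒  (a,b)_∞ = +1.
v=17: a=17^2·(≡15), b=17^3·(≡7) mod 17; (15|17)=+1, (7|17)=-1; (−1)^{2·3·8}·(+1)^3·(-1)^2 = +1.
v=37: a=37^1·(≡28), b=37^2·(≡8) mod 37; (28|37)=+1, (8|37)=-1; (−1)^{1·2·18}·(+1)^2·(-1)^1 = -1.
v=7: a=7^-2·(≡5), b=7^-2·(≡1) mod 7; (5|7)=-1, (1|7)=+1; (−1)^{-2·-2·3}·(-1)^-2·(+1)^-2 = +1.
v=11: a=11^-2·(≡6), b=11^-6·(≡3) mod 11; (6|11)=-1, (3|11)=+1; (−1)^{-2·-6·5}·(-1)^-6·(+1)^-2 = +1.
v=13: a=13^0·(≡7), b=13^2·(≡2) mod 13; (7|13)=-1, (2|13)=-1; (−1)^{0·2·6}·(-1)^2·(-1)^0 = +1.
v=3: a=3^12·(≡1), b=3^20·(≡1) mod 3; (1|3)=+1, (1|3)=+1; (−1)^{12·20·1}·(+1)^20·(+1)^12 = +1.
v=41: a=41^2·(≡32), b=41^3·(≡17) mod 41; (32|41)=+1, (17|41)=-1; (−1)^{2·3·20}·(+1)^3·(-1)^2 = +1.
v=5: a=5^5·(≡4), b=5^8·(≡3) mod 5; (4|5)=+1, (3|5)=-1; (−1)^{5·8·2}·(+1)^8·(-1)^5 = -1.
v=2: v_2(a)=1, v_2(b)=-2; units ≡ 1, 1 (mod 8); ε·ε+αω+βω = 0·0+1·0+-2·0 ≡ 0  ⇒  (a,b)_2 = +1.
Ram(370, 697) = {5, 37}; no ℚ_5-point on the conic.

[5, 37]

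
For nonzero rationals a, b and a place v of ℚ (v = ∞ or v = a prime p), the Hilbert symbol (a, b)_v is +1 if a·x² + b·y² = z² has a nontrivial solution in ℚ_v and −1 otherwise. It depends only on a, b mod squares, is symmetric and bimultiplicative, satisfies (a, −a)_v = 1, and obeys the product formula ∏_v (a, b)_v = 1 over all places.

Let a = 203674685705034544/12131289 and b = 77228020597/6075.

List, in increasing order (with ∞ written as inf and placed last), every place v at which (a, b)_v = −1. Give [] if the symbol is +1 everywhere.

Mod squares: a ≡ 121771, b ≡ 2557191. Check v ∈ {∞, 2, 3, 5, 7, 11, 13, 17, 19, 29, 43}.
v=29: a=29^1·(≡25), b=29^1·(≡14) mod 29; (25|29)=+1, (14|29)=-1; (−1)^{1·1·14}·(+1)^1·(-1)^1 = -1.
v=43: a=43^-2·(≡31), b=43^2·(≡4) mod 43; (31|43)=+1, (4|43)=+1; (−1)^{-2·2·21}·(+1)^2·(+1)^-2 = +1.
v=2: v_2(a)=4, v_2(b)=0; units ≡ 3, 7 (mod 8); ε·ε+αω+βω = 1·1+4·0+0·1 ≡ 1  ⇒  (a,b)_2 = -1.
v=19: a=19^3·(≡4), b=19^1·(≡8) mod 19; (4|19)=+1, (8|19)=-1; (−1)^{3·1·9}·(+1)^1·(-1)^3 = +1.
v=5: a=5^0·(≡1), b=5^-2·(≡4) mod 5; (1|5)=+1, (4|5)=+1; (−1)^{0·-2·2}·(+1)^-2·(+1)^0 = +1.
v=∞: 121771 > 0 and 2557191 > 0  ⇒  (a,b)_∞ = +1.
v=3: a=3^-8·(≡1), b=3^-5·(≡1) mod 3; (1|3)=+1, (1|3)=+1; (−1)^{-8·-5·1}·(+1)^-5·(+1)^-8 = +1.
v=13: a=13^3·(≡6), b=13^1·(≡10) mod 13; (6|13)=-1, (10|13)=+1; (−1)^{3·1·6}·(-1)^1·(+1)^3 = -1.
v=11: a=11^2·(≡1), b=11^0·(≡8) mod 11; (1|11)=+1, (8|11)=-1; (−1)^{2·0·5}·(+1)^0·(-1)^2 = +1.
v=17: a=17^3·(≡10), b=17^1·(≡5) mod 17; (10|17)=-1, (5|17)=-1; (−1)^{3·1·8}·(-1)^1·(-1)^3 = +1.
v=7: a=7^2·(≡5), b=7^3·(≡1) mod 7; (5|7)=-1, (1|7)=+1; (−1)^{2·3·3}·(-1)^3·(+1)^2 = -1.
(121771, 2557191 / ℚ) ramifies at {2, 7, 13, 29}: a division algebra.

[2, 7, 13, 29]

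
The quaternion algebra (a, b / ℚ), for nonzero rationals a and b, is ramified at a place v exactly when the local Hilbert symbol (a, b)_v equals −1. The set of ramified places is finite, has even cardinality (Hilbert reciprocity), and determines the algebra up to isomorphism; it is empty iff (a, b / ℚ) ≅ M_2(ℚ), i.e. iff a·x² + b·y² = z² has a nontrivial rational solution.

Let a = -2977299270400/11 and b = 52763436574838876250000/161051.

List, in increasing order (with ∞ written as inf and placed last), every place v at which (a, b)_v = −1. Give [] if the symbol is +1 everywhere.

(a, b) ≡ (-1001, 124355) mod (ℚ^×)²; places V = {2, 3, 5, 7, 11, 13, 17, 19, ∞}.
(a,b)_2: α=8, β=4; u≡7, v≡3 (mod 8); ε(u)ε(v)=1·1, αω(v)=8·1, βω(u)=4·0; sum ≡ 1  ⇒  -1.
(a,b)_17: α=2, u≡4; β=3, v≡14 (mod 17); (4|17)=+1, (14|17)=-1; sign (−1)^0·+1^3·-1^2 = +1.
(a,b)_5: α=2, u≡4; β=7, v≡1 (mod 5); (4|5)=+1, (1|5)=+1; sign (−1)^0·+1^7·+1^2 = +1.
(a,b)_13: α=1, u≡1; β=2, v≡12 (mod 13); (1|13)=+1, (12|13)=+1; sign (−1)^0·+1^2·+1^1 = +1.
(a,b)_19: α=2, u≡9; β=3, v≡4 (mod 19); (9|19)=+1, (4|19)=+1; sign (−1)^0·+1^3·+1^2 = +1.
(a,b)_∞: sgn(-1001)=−, sgn(124355)=+, so +1.
(a,b)_11: α=-1, u≡7; β=-5, v≡10 (mod 11); (7|11)=-1, (10|11)=-1; sign (−1)^1·-1^-5·-1^-1 = -1.
(a,b)_3: α=0, u≡1; β=2, v≡2 (mod 3); (1|3)=+1, (2|3)=-1; sign (−1)^0·+1^2·-1^0 = +1.
(a,b)_7: α=3, u≡4; β=7, v≡3 (mod 7); (4|7)=+1, (3|7)=-1; sign (−1)^1·+1^7·-1^3 = +1.
Ram(-1001, 124355) = {2, 11}; no ℚ_2-point on the conic.

[2, 11]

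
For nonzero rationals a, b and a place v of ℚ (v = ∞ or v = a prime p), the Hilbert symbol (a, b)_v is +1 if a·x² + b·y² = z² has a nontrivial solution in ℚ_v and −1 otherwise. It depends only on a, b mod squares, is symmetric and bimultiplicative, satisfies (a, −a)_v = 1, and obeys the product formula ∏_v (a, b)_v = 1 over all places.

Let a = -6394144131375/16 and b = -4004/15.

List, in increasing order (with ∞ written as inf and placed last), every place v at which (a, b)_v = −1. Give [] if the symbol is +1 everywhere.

(a, b) ≡ (-255255, -15015) mod (ℚ^×)²; places V = {2, 3, 5, 7, 11, 13, 17, ∞}.
(a,b)_3: α=1, u≡1; β=-1, v≡2 (mod 3); (1|3)=+1, (2|3)=-1; sign (−1)^1·+1^-1·-1^1 = +1.
(a,b)_7: α=3, u≡6; β=1, v≡2 (mod 7); (6|7)=-1, (2|7)=+1; sign (−1)^1·-1^1·+1^3 = +1.
(a,b)_17: α=1, u≡9; β=0, v≡13 (mod 17); (9|17)=+1, (13|17)=+1; sign (−1)^0·+1^0·+1^1 = +1.
(a,b)_5: α=3, u≡4; β=-1, v≡2 (mod 5); (4|5)=+1, (2|5)=-1; sign (−1)^0·+1^-1·-1^3 = -1.
(a,b)_2: α=-4, β=2; u≡1, v≡1 (mod 8); ε(u)ε(v)=0·0, αω(v)=-4·0, βω(u)=2·0; sum ≡ 0  ⇒  +1.
(a,b)_∞: sgn(-255255)=−, sgn(-15015)=−, so -1.
(a,b)_11: α=3, u≡5; β=1, v≡8 (mod 11); (5|11)=+1, (8|11)=-1; sign (−1)^1·+1^1·-1^3 = +1.
(a,b)_13: α=3, u≡6; β=1, v≡2 (mod 13); (6|13)=-1, (2|13)=-1; sign (−1)^0·-1^1·-1^3 = +1.
(-255255, -15015 / ℚ) ramifies at {5, ∞}: a division algebra.

[5, inf]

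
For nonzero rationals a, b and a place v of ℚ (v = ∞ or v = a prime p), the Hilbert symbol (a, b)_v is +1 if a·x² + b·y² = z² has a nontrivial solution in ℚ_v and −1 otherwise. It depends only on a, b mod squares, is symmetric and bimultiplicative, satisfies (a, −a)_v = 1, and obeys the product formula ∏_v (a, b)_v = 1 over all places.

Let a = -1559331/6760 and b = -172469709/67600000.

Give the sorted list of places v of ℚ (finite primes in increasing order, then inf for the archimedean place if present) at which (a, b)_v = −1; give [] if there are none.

(a, b) ≡ (-21390, -690) mod (ℚ^×)²; places V = {2, 3, 5, 13, 17, 23, 31, ∞}.
(a,b)_∞: sgn(-21390)=−, sgn(-690)=−, so -1.
(a,b)_3: α=7, u≡1; β=3, v≡1 (mod 3); (1|3)=+1, (1|3)=+1; sign (−1)^1·+1^3·+1^7 = -1.
(a,b)_23: α=1, u≡8; β=1, v≡3 (mod 23); (8|23)=+1, (3|23)=+1; sign (−1)^1·+1^1·+1^1 = -1.
(a,b)_17: α=0, u≡1; β=2, v≡14 (mod 17); (1|17)=+1, (14|17)=-1; sign (−1)^0·+1^2·-1^0 = +1.
(a,b)_5: α=-1, u≡2; β=-5, v≡3 (mod 5); (2|5)=-1, (3|5)=-1; sign (−1)^0·-1^-5·-1^-1 = +1.
(a,b)_31: α=1, u≡6; β=2, v≡29 (mod 31); (6|31)=-1, (29|31)=-1; sign (−1)^0·-1^2·-1^1 = -1.
(a,b)_2: α=-3, β=-7; u≡1, v≡7 (mod 8); ε(u)ε(v)=0·1, αω(v)=-3·0, βω(u)=-7·0; sum ≡ 0  ⇒  +1.
(a,b)_13: α=-2, u≡6; β=-2, v≡10 (mod 13); (6|13)=-1, (10|13)=+1; sign (−1)^0·-1^-2·+1^-2 = +1.
Ram(-21390, -690) = {3, 23, 31, ∞}; no ℚ_3-point on the conic.

[3, 23, 31, inf]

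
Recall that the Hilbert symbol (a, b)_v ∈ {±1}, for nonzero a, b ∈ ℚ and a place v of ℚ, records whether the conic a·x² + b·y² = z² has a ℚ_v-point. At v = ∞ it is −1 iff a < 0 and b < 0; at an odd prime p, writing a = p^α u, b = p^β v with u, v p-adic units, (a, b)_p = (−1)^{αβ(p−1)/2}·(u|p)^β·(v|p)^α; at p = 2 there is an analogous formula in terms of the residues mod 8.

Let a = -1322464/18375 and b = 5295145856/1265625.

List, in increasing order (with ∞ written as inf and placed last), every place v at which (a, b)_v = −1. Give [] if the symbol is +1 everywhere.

[2, 3]

(a, b) ≡ (-4290, 14) mod (ℚ^×)²; places V = {2, 3, 5, 7, 11, 13, 17, ∞}.
(a,b)_7: α=-2, u≡1; β=1, v≡2 (mod 7); (1|7)=+1, (2|7)=+1; sign (−1)^0·+1^1·+1^-2 = +1.
(a,b)_17: α=2, u≡10; β=2, v≡3 (mod 17); (10|17)=-1, (3|17)=-1; sign (−1)^0·-1^2·-1^2 = +1.
(a,b)_3: α=-1, u≡1; β=-4, v≡2 (mod 3); (1|3)=+1, (2|3)=-1; sign (−1)^0·+1^-4·-1^-1 = -1.
(a,b)_2: α=5, β=7; u≡7, v≡7 (mod 8); ε(u)ε(v)=1·1, αω(v)=5·0, βω(u)=7·0; sum ≡ 1  ⇒  -1.
(a,b)_11: α=1, u≡10; β=2, v≡3 (mod 11); (10|11)=-1, (3|11)=+1; sign (−1)^0·-1^2·+1^1 = +1.
(a,b)_13: α=1, u≡6; β=2, v≡4 (mod 13); (6|13)=-1, (4|13)=+1; sign (−1)^0·-1^2·+1^1 = +1.
(a,b)_∞: sgn(-4290)=−, sgn(14)=+, so +1.
(a,b)_5: α=-3, u≡3; β=-6, v≡1 (mod 5); (3|5)=-1, (1|5)=+1; sign (−1)^0·-1^-6·+1^-3 = +1.
|Ram(-4290, 14)| = 2, even; anisotropic at {2, 3}.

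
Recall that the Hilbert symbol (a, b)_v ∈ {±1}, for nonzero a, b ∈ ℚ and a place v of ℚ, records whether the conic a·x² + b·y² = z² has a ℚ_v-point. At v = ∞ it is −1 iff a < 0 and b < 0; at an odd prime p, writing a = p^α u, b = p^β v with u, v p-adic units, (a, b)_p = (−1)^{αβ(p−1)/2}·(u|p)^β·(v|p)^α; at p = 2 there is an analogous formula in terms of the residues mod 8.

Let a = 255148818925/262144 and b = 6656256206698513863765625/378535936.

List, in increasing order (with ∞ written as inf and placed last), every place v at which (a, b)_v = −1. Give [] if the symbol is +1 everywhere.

[]

(a, b) ≡ (499093, 116809) mod (ℚ^×)²; places V = {2, 5, 7, 11, 13, 19, 37, 41, 47, ∞}.
(a,b)_2: α=-18, β=-20; u≡5, v≡1 (mod 8); ε(u)ε(v)=0·0, αω(v)=-18·0, βω(u)=-20·1; sum ≡ 0  ⇒  +1.
(a,b)_5: α=2, u≡3; β=6, v≡1 (mod 5); (3|5)=-1, (1|5)=+1; sign (−1)^0·-1^6·+1^2 = +1.
(a,b)_∞: sgn(499093)=+, sgn(116809)=+, so +1.
(a,b)_47: α=1, u≡35; β=2, v≡37 (mod 47); (35|47)=-1, (37|47)=+1; sign (−1)^0·-1^2·+1^1 = +1.
(a,b)_37: α=1, u≡10; β=3, v≡10 (mod 37); (10|37)=+1, (10|37)=+1; sign (−1)^0·+1^3·+1^1 = +1.
(a,b)_11: α=2, u≡4; β=5, v≡1 (mod 11); (4|11)=+1, (1|11)=+1; sign (−1)^0·+1^5·+1^2 = +1.
(a,b)_19: α=0, u≡11; β=-2, v≡4 (mod 19); (11|19)=+1, (4|19)=+1; sign (−1)^0·+1^-2·+1^0 = +1.
(a,b)_7: α=1, u≡4; β=3, v≡3 (mod 7); (4|7)=+1, (3|7)=-1; sign (−1)^1·+1^3·-1^1 = +1.
(a,b)_13: α=2, u≡1; β=0, v≡4 (mod 13); (1|13)=+1, (4|13)=+1; sign (−1)^0·+1^0·+1^2 = +1.
(a,b)_41: α=1, u≡23; β=3, v≡16 (mod 41); (23|41)=+1, (16|41)=+1; sign (−1)^0·+1^3·+1^1 = +1.
Every local symbol is +1, so the conic 499093·x² + 116809·y² = z² has ℚ_v-points for all v and hence a ℚ-point; (a, b / ℚ) ≅ M_2(ℚ).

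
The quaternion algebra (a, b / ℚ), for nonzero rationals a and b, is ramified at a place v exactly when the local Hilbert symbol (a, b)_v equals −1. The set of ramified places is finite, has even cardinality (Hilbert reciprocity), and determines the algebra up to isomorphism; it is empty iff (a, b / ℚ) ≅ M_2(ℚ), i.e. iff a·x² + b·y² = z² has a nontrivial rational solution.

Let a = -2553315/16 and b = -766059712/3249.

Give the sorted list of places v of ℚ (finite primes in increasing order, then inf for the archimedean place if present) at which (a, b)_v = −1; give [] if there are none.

[3, 5, 17, 19, 31, inf]

Mod squares: a ≡ -8835, b ≡ -187. Check v ∈ {∞, 2, 3, 5, 11, 17, 19, 23, 31}.
v=∞: -8835 < 0 and -187 < 0  ⇒  (a,b)_∞ = -1.
v=2: v_2(a)=-4, v_2(b)=6; units ≡ 5, 5 (mod 8); ε·ε+αω+βω = 0·0+-4·1+6·1 ≡ 0  ⇒  (a,b)_2 = +1.
v=11: a=11^0·(≡1), b=11^3·(≡3) mod 11; (1|11)=+1, (3|11)=+1; (−1)^{0·3·5}·(+1)^3·(+1)^0 = +1.
v=17: a=17^2·(≡12), b=17^1·(≡3) mod 17; (12|17)=-1, (3|17)=-1; (−1)^{2·1·8}·(-1)^1·(-1)^2 = -1.
v=23: a=23^0·(≡22), b=23^2·(≡15) mod 23; (22|23)=-1, (15|23)=-1; (−1)^{0·2·11}·(-1)^2·(-1)^0 = +1.
v=31: a=31^1·(≡4), b=31^0·(≡29) mod 31; (4|31)=+1, (29|31)=-1; (−1)^{1·0·15}·(+1)^0·(-1)^1 = -1.
v=5: a=5^1·(≡2), b=5^0·(≡2) mod 5; (2|5)=-1, (2|5)=-1; (−1)^{1·0·2}·(-1)^0·(-1)^1 = -1.
v=19: a=19^1·(≡12), b=19^-2·(≡8) mod 19; (12|19)=-1, (8|19)=-1; (−1)^{1·-2·9}·(-1)^-2·(-1)^1 = -1.
v=3: a=3^1·(≡1), b=3^-2·(≡2) mod 3; (1|3)=+1, (2|3)=-1; (−1)^{1·-2·1}·(+1)^-2·(-1)^1 = -1.
Ram(-8835, -187) = {3, 5, 17, 19, 31, ∞}; no ℚ_3-point on the conic.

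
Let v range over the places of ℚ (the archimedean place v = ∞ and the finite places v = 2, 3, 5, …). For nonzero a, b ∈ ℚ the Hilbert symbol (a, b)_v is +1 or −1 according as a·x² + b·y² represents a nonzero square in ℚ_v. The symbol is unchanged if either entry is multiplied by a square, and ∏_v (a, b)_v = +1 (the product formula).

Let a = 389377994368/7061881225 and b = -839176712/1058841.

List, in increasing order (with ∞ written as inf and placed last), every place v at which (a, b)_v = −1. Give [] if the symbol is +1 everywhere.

(a, b) ≡ (8602, -249458) mod (ℚ^×)²; places V = {2, 3, 5, 7, 11, 17, 23, 29, ∞}.
(a,b)_17: α=1, u≡13; β=1, v≡7 (mod 17); (13|17)=+1, (7|17)=-1; sign (−1)^0·+1^1·-1^1 = -1.
(a,b)_5: α=-2, u≡2; β=0, v≡3 (mod 5); (2|5)=-1, (3|5)=-1; sign (−1)^0·-1^0·-1^-2 = +1.
(a,b)_29: α=4, u≡17; β=3, v≡2 (mod 29); (17|29)=-1, (2|29)=-1; sign (−1)^0·-1^3·-1^4 = -1.
(a,b)_3: α=0, u≡1; β=-2, v≡1 (mod 3); (1|3)=+1, (1|3)=+1; sign (−1)^0·+1^-2·+1^0 = +1.
(a,b)_7: α=-10, u≡5; β=-6, v≡2 (mod 7); (5|7)=-1, (2|7)=+1; sign (−1)^0·-1^-6·+1^-10 = +1.
(a,b)_11: α=1, u≡9; β=1, v≡1 (mod 11); (9|11)=+1, (1|11)=+1; sign (−1)^1·+1^1·+1^1 = -1.
(a,b)_2: α=7, β=3; u≡5, v≡7 (mod 8); ε(u)ε(v)=0·1, αω(v)=7·0, βω(u)=3·1; sum ≡ 1  ⇒  -1.
(a,b)_23: α=1, u≡12; β=1, v≡17 (mod 23); (12|23)=+1, (17|23)=-1; sign (−1)^1·+1^1·-1^1 = +1.
(a,b)_∞: sgn(8602)=+, sgn(-249458)=−, so +1.
Ram(8602, -249458) = {2, 11, 17, 29}; no ℚ_2-point on the conic.

[2, 11, 17, 29]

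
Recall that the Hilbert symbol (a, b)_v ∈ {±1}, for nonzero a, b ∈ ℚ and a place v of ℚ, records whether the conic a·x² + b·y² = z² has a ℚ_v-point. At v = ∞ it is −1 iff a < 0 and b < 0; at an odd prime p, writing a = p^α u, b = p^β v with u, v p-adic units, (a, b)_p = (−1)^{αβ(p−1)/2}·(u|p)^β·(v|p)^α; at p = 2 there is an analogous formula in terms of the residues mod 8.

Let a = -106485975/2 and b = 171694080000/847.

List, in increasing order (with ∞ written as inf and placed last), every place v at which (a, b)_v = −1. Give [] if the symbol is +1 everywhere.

[3, 7]

(a, b) ≡ (-2622, 161) mod (ℚ^×)²; places V = {2, 3, 5, 7, 11, 19, 23, ∞}.
(a,b)_∞: sgn(-2622)=−, sgn(161)=+, so +1.
(a,b)_11: α=0, u≡10; β=-2, v≡2 (mod 11); (10|11)=-1, (2|11)=-1; sign (−1)^0·-1^-2·-1^0 = +1.
(a,b)_23: α=1, u≡3; β=1, v≡10 (mod 23); (3|23)=+1, (10|23)=-1; sign (−1)^1·+1^1·-1^1 = +1.
(a,b)_7: α=0, u≡3; β=-1, v≡1 (mod 7); (3|7)=-1, (1|7)=+1; sign (−1)^0·-1^-1·+1^0 = -1.
(a,b)_3: α=3, u≡2; β=6, v≡2 (mod 3); (2|3)=-1, (2|3)=-1; sign (−1)^0·-1^6·-1^3 = -1.
(a,b)_5: α=2, u≡3; β=4, v≡4 (mod 5); (3|5)=-1, (4|5)=+1; sign (−1)^0·-1^4·+1^2 = +1.
(a,b)_2: α=-1, β=14; u≡1, v≡1 (mod 8); ε(u)ε(v)=0·0, αω(v)=-1·0, βω(u)=14·0; sum ≡ 0  ⇒  +1.
(a,b)_19: α=3, u≡18; β=0, v≡4 (mod 19); (18|19)=-1, (4|19)=+1; sign (−1)^0·-1^0·+1^3 = +1.
|Ram(-2622, 161)| = 2, even; anisotropic at {3, 7}.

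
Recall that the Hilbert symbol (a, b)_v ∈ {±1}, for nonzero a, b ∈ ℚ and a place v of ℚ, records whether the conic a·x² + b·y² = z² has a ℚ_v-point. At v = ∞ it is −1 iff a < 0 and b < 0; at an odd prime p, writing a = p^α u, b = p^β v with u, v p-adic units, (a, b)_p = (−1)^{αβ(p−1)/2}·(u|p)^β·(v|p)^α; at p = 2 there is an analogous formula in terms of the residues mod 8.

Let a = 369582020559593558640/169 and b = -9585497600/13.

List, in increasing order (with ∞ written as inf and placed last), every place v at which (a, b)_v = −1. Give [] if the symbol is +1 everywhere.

[5, 11, 17, 29]

Mod squares: a ≡ 307615, b ≡ -397358. Check v ∈ {∞, 2, 3, 5, 7, 11, 13, 17, 29, 31, 47}.
v=31: a=31^2·(≡10), b=31^1·(≡9) mod 31; (10|31)=+1, (9|31)=+1; (−1)^{2·1·15}·(+1)^1·(+1)^2 = +1.
v=∞: 307615 > 0 and -397358 < 0  ⇒  (a,b)_∞ = +1.
v=3: a=3^8·(≡1), b=3^0·(≡1) mod 3; (1|3)=+1, (1|3)=+1; (−1)^{8·0·1}·(+1)^0·(+1)^8 = +1.
v=7: a=7^3·(≡5), b=7^2·(≡1) mod 7; (5|7)=-1, (1|7)=+1; (−1)^{3·2·3}·(-1)^2·(+1)^3 = +1.
v=13: a=13^-2·(≡1), b=13^-1·(≡10) mod 13; (1|13)=+1, (10|13)=+1; (−1)^{-2·-1·6}·(+1)^-1·(+1)^-2 = +1.
v=29: a=29^2·(≡15), b=29^1·(≡18) mod 29; (15|29)=-1, (18|29)=-1; (−1)^{2·1·14}·(-1)^1·(-1)^2 = -1.
v=2: v_2(a)=4, v_2(b)=9; units ≡ 7, 1 (mod 8); ε·ε+αω+βω = 1·0+4·0+9·0 ≡ 0  ⇒  (a,b)_2 = +1.
v=17: a=17^3·(≡5), b=17^1·(≡16) mod 17; (5|17)=-1, (16|17)=+1; (−1)^{3·1·8}·(-1)^1·(+1)^3 = -1.
v=47: a=47^1·(≡42), b=47^0·(≡2) mod 47; (42|47)=+1, (2|47)=+1; (−1)^{1·0·23}·(+1)^0·(+1)^1 = +1.
v=11: a=11^1·(≡4), b=11^0·(≡7) mod 11; (4|11)=+1, (7|11)=-1; (−1)^{1·0·5}·(+1)^0·(-1)^1 = -1.
v=5: a=5^1·(≡2), b=5^2·(≡2) mod 5; (2|5)=-1, (2|5)=-1; (−1)^{1·2·2}·(-1)^2·(-1)^1 = -1.
|Ram(307615, -397358)| = 4, even; anisotropic at {5, 11, 17, 29}.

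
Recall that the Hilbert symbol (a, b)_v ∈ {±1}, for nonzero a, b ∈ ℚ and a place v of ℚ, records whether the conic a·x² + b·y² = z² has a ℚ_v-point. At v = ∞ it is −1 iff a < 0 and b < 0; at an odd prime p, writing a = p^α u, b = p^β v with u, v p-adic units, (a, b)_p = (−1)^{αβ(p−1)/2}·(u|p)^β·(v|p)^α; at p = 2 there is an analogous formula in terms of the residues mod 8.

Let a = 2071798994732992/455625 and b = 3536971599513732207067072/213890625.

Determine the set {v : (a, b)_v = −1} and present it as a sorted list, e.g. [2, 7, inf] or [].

Mod squares: a ≡ 7, b ≡ 703. Check v ∈ {∞, 2, 3, 5, 7, 13, 19, 23, 31, 37}.
v=37: a=37^2·(≡10), b=37^3·(≡35) mod 37; (10|37)=+1, (35|37)=-1; (−1)^{2·3·18}·(+1)^3·(-1)^2 = +1.
v=2: v_2(a)=6, v_2(b)=6; units ≡ 7, 7 (mod 8); ε·ε+αω+βω = 1·1+6·0+6·0 ≡ 1  ⇒  (a,b)_2 = -1.
v=3: a=3^-6·(≡1), b=3^-4·(≡1) mod 3; (1|3)=+1, (1|3)=+1; (−1)^{-6·-4·1}·(+1)^-4·(+1)^-6 = +1.
v=5: a=5^-4·(≡3), b=5^-6·(≡3) mod 5; (3|5)=-1, (3|5)=-1; (−1)^{-4·-6·2}·(-1)^-6·(-1)^-4 = +1.
v=7: a=7^3·(≡2), b=7^4·(≡3) mod 7; (2|7)=+1, (3|7)=-1; (−1)^{3·4·3}·(+1)^4·(-1)^3 = -1.
v=∞: 7 > 0 and 703 > 0  ⇒  (a,b)_∞ = +1.
v=23: a=23^2·(≡20), b=23^2·(≡3) mod 23; (20|23)=-1, (3|23)=+1; (−1)^{2·2·11}·(-1)^2·(+1)^2 = +1.
v=19: a=19^4·(≡11), b=19^7·(≡13) mod 19; (11|19)=+1, (13|19)=-1; (−1)^{4·7·9}·(+1)^7·(-1)^4 = +1.
v=13: a=13^0·(≡5), b=13^-2·(≡4) mod 13; (5|13)=-1, (4|13)=+1; (−1)^{0·-2·6}·(-1)^-2·(+1)^0 = +1.
v=31: a=31^0·(≡14), b=31^2·(≡23) mod 31; (14|31)=+1, (23|31)=-1; (−1)^{0·2·15}·(+1)^2·(-1)^0 = +1.
(7, 703 / ℚ) ramifies at {2, 7}: a division algebra.

[2, 7]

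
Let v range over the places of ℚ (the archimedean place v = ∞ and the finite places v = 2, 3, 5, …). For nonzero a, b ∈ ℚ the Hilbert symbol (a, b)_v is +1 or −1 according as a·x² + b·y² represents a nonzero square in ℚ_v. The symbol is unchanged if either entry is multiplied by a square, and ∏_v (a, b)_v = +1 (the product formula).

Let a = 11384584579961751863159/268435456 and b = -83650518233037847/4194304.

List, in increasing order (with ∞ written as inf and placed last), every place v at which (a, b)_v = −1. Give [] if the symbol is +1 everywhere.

(a, b) ≡ (34746959, -92167) mod (ℚ^×)²; places V = {2, 7, 13, 19, 29, 37, 47, 53, ∞}.
(a,b)_53: α=1, u≡38; β=1, v≡37 (mod 53); (38|53)=+1, (37|53)=+1; sign (−1)^0·+1^1·+1^1 = +1.
(a,b)_∞: sgn(34746959)=+, sgn(-92167)=−, so +1.
(a,b)_29: α=3, u≡28; β=2, v≡22 (mod 29); (28|29)=+1, (22|29)=+1; sign (−1)^0·+1^2·+1^3 = +1.
(a,b)_2: α=-28, β=-22; u≡7, v≡1 (mod 8); ε(u)ε(v)=1·0, αω(v)=-28·0, βω(u)=-22·0; sum ≡ 0  ⇒  +1.
(a,b)_37: α=1, u≡25; β=1, v≡16 (mod 37); (25|37)=+1, (16|37)=+1; sign (−1)^0·+1^1·+1^1 = +1.
(a,b)_13: α=3, u≡10; β=2, v≡9 (mod 13); (10|13)=+1, (9|13)=+1; sign (−1)^0·+1^2·+1^3 = +1.
(a,b)_7: α=2, u≡1; β=2, v≡2 (mod 7); (1|7)=+1, (2|7)=+1; sign (−1)^0·+1^2·+1^2 = +1.
(a,b)_19: α=6, u≡7; β=4, v≡10 (mod 19); (7|19)=+1, (10|19)=-1; sign (−1)^0·+1^4·-1^6 = +1.
(a,b)_47: α=1, u≡25; β=1, v≡44 (mod 47); (25|47)=+1, (44|47)=-1; sign (−1)^1·+1^1·-1^1 = +1.
Ram(a, b) = ∅: the form 34746959·x² + -92167·y² − z² is isotropic over every ℚ_v, so by Hasse–Minkowski it is isotropic over ℚ.

[]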